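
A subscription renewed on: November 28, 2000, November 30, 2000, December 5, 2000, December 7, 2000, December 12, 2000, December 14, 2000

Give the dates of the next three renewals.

Gaps: 2, 5, 2, 5, 2 days — not constant, but cyclic with period 2.
The events fall on every Tuesday and Thursday.
The following Tuesday is December 19, 2000.
Next Thursday: December 21, 2000.
The following Tuesday is December 26, 2000.

December 19, 2000; December 21, 2000; December 26, 2000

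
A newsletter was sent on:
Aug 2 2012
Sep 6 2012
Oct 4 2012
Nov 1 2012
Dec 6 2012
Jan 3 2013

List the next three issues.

These are Thursdays at 28- or 35-day spacing (35, 28, 28, 35, 28).
The pattern: 1st Thursday of the month.
1st Thursday of February 2013: Feb 7 2013.
1st Thursday of March 2013: Mar 7 2013.
April 2013 — 1st Thursday is Apr 4 2013.

Feb 7 2013, Mar 7 2013, Apr 4 2013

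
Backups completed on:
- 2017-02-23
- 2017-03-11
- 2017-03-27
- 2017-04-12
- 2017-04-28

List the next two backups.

2017-05-14, 2017-05-30

Gaps between consecutive events: 16, 16, 16, 16 days — a constant 16-day interval.
2017-04-28 + 16 days = 2017-05-14.
2017-05-14 + 16 days = 2017-05-30.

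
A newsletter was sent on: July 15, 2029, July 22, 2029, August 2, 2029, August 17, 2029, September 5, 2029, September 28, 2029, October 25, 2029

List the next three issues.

November 25, 2029; December 30, 2029; February 7, 2030

Gaps: 7, 11, 15, 19, 23, 27 days — each gap is 4 larger than the previous one.
Next gap: 31 days. October 25, 2029 + 31 days = November 25, 2029.
Next gap: 35 days. November 25, 2029 + 35 days = December 30, 2029.
Next gap: 39 days. December 30, 2029 + 39 days = February 7, 2030.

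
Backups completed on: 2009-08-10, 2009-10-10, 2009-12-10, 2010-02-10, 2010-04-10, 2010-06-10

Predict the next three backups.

2010-08-10, 2010-10-10, 2010-12-10

Each date is the 10th; the gaps (61, 61, 62, 59, 61) track the month lengths.
The rule is the 10th of every 2 months.
Next: August 2010 → 2010-08-10.
Next: October 2010 → 2010-10-10.
Next: December 2010 → 2010-12-10.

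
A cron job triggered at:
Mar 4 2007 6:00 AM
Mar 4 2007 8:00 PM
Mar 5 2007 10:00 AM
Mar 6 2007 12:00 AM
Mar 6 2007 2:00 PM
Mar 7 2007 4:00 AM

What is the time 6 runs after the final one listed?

Gaps: 14, 14, 14, 14, 14 hours — each event is 14 hours after the previous one.
Mar 7 2007 4:00 AM + 14 h = Mar 7 2007 6:00 PM.
Mar 7 2007 6:00 PM + 14 h = Mar 8 2007 8:00 AM.
Mar 8 2007 8:00 AM + 14 h = Mar 8 2007 10:00 PM.
Mar 8 2007 10:00 PM + 14 h = Mar 9 2007 12:00 PM.
Mar 9 2007 12:00 PM + 14 h = Mar 10 2007 2:00 AM.
Mar 10 2007 2:00 AM + 14 h = Mar 10 2007 4:00 PM.

Mar 10 2007 4:00 PM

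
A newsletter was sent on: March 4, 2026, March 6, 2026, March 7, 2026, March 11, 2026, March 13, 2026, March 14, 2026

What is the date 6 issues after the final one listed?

The gap pattern 2, 1, 4, 2, 1 repeats every 3 events.
These are the Wednesdays, Fridays and Saturdays of each week.
The following Wednesday is March 18, 2026.
Next Friday: March 20, 2026.
The following Saturday is March 21, 2026.
Next Wednesday: March 25, 2026.
Next Friday: March 27, 2026.
Next Saturday: March 28, 2026.

March 28, 2026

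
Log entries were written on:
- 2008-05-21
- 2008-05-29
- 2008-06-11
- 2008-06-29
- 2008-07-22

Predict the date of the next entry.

Gaps: 8, 13, 18, 23 days — each gap is 5 larger than the previous one.
Next gap: 28 days. 2008-07-22 + 28 days = 2008-08-19.

2008-08-19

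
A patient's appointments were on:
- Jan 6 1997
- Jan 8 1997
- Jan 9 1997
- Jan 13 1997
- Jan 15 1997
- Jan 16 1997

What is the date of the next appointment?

The gap pattern 2, 1, 4, 2, 1 repeats every 3 events.
These are the Mondays, Wednesdays and Thursdays of each week.
Next Monday: Jan 20 1997.

Jan 20 1997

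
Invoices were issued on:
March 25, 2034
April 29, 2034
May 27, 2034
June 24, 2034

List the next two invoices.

July 29, 2034; August 26, 2034

All Saturdays; the gaps (35, 28, 28) vary with month length.
This is the last Saturday of each month.
July 2034 ends with Saturday July 29, 2034.
August 2034 ends with Saturday August 26, 2034.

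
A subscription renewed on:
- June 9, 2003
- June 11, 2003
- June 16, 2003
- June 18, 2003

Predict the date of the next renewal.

June 23, 2003

Gaps: 2, 5, 2 days — not constant, but cyclic with period 2.
The events fall on every Monday and Wednesday.
Next Monday: June 23, 2003.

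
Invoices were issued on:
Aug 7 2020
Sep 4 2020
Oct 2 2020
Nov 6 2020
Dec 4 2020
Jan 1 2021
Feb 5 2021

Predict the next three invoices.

These are Fridays at 28- or 35-day spacing (28, 28, 35, 28, 28, 35).
The pattern: 1st Friday of the month.
1st Friday of March 2021: Mar 5 2021.
1st Friday of April 2021: Apr 2 2021.
1st Friday of May 2021: May 7 2021.

Mar 5 2021, Apr 2 2021, May 7 2021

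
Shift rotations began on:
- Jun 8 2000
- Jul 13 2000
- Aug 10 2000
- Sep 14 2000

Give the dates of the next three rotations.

Gaps: 35, 28, 35 days — a mix of 28 and 35. Every date is a Thursday.
Each is the 2nd Thursday of its month.
October 2000 — 2nd Thursday is Oct 12 2000.
November 2000 — 2nd Thursday is Nov 9 2000.
December 2000 — 2nd Thursday is Dec 14 2000.

Oct 12 2000, Nov 9 2000, Dec 14 2000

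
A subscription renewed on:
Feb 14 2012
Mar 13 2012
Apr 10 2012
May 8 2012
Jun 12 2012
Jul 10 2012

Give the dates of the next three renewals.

Aug 14 2012, Sep 11 2012, Oct 9 2012

These are Tuesdays at 28- or 35-day spacing (28, 28, 28, 35, 28).
The pattern: 2nd Tuesday of the month.
2nd Tuesday of August 2012: Aug 14 2012.
2nd Tuesday of September 2012: Sep 11 2012.
2nd Tuesday of October 2012: Oct 9 2012.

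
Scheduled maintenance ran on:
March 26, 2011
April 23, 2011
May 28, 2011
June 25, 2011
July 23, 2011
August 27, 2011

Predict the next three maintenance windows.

September 24, 2011; October 22, 2011; November 26, 2011

Gaps: 28, 35, 28, 28, 35 days — a mix of 28 and 35. Every date is a Saturday.
Each is the 4th Saturday of its month.
4th Saturday of September 2011: September 24, 2011.
4th Saturday of October 2011: October 22, 2011.
November 2011 — 4th Saturday is November 26, 2011.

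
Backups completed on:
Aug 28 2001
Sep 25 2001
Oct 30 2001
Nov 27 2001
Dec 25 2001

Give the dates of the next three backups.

Jan 29 2002, Feb 26 2002, Mar 26 2002

All Tuesdays; the gaps (28, 35, 28, 28) vary with month length.
This is the last Tuesday of each month.
January 2002 ends with Tuesday Jan 29 2002.
February 2002 ends with Tuesday Feb 26 2002.
Last Tuesday of March 2002: Mar 26 2002.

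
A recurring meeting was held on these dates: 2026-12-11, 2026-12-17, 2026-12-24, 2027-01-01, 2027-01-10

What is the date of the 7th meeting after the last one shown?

Gaps: 6, 7, 8, 9 days — each gap is 1 larger than the previous one.
Next gap: 10 days. 2027-01-10 + 10 days = 2027-01-20.
Next gap: 11 days. 2027-01-20 + 11 days = 2027-01-31.
Next gap: 12 days. 2027-01-31 + 12 days = 2027-02-12.
Next gap: 13 days. 2027-02-12 + 13 days = 2027-02-25.
Next gap: 14 days. 2027-02-25 + 14 days = 2027-03-11.
Next gap: 15 days. 2027-03-11 + 15 days = 2027-03-26.
Next gap: 16 days. 2027-03-26 + 16 days = 2027-04-11.

2027-04-11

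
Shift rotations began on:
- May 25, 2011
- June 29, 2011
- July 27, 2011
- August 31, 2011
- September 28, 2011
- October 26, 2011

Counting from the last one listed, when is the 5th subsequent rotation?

Every date is a Wednesday; gaps 35, 28, 35, 28, 28 days.
Each is the last Wednesday of its month (at least one falls on the 29th or later, ruling out '4th Wednesday').
November 2011 ends with Wednesday November 30, 2011.
Last Wednesday of December 2011: December 28, 2011.
January 2012 ends with Wednesday January 25, 2012.
Last Wednesday of February 2012: February 29, 2012.
Last Wednesday of March 2012: March 28, 2012.

March 28, 2012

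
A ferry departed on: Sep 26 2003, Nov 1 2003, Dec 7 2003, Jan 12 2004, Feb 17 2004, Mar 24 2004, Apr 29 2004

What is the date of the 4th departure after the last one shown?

Sep 20 2004

The spacing is 36, 36, 36, 36, 36, 36 days — always 36 days.
Apr 29 2004 + 36 days = Jun 4 2004.
Jun 4 2004 + 36 days = Jul 10 2004.
Jul 10 2004 + 36 days = Aug 15 2004.
Aug 15 2004 + 36 days = Sep 20 2004.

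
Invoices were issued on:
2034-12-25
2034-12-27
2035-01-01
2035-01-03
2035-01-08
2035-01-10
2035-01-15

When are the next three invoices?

2035-01-17, 2035-01-22, 2035-01-24

Every event lands on a Monday or Wednesday (gaps cycle 2, 5, 2, 5, 2, 5).
So the schedule is: every Monday and Wednesday.
The following Wednesday is 2035-01-17.
The following Monday is 2035-01-22.
Next Wednesday: 2035-01-24.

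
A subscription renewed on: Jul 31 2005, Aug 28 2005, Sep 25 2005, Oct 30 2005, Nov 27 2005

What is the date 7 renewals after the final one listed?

All Sundays; the gaps (28, 28, 35, 28) vary with month length.
This is the last Sunday of each month.
December 2005 ends with Sunday Dec 25 2005.
January 2006 ends with Sunday Jan 29 2006.
February 2006 ends with Sunday Feb 26 2006.
March 2006 ends with Sunday Mar 26 2006.
April 2006 ends with Sunday Apr 30 2006.
Last Sunday of May 2006: May 28 2006.
June 2006 ends with Sunday Jun 25 2006.

Jun 25 2006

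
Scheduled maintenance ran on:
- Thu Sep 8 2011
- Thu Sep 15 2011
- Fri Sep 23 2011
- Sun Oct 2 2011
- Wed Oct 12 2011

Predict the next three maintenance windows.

The spacing grows by 1 each time: 7, 8, 9, 10 days.
Next gap: 11 days. Wed Oct 12 2011 + 11 days = Sun Oct 23 2011.
Next gap: 12 days. Sun Oct 23 2011 + 12 days = Fri Nov 4 2011.
Next gap: 13 days. Fri Nov 4 2011 + 13 days = Thu Nov 17 2011.

Sun Oct 23 2011, Fri Nov 4 2011, Thu Nov 17 2011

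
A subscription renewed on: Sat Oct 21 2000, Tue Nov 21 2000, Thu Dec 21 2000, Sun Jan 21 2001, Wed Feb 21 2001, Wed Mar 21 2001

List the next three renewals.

Each date is the 21st; the gaps (31, 30, 31, 31, 28) track the month lengths.
The rule is the 21st of each month.
Next: April 2001 → Sat Apr 21 2001.
May 2001: Mon May 21 2001.
June 2001: Thu Jun 21 2001.

Sat Apr 21 2001, Mon May 21 2001, Thu Jun 21 2001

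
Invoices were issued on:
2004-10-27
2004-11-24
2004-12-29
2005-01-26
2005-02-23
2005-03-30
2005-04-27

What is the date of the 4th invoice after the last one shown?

All Wednesdays; the gaps (28, 35, 28, 28, 35, 28) vary with month length.
This is the last Wednesday of each month.
May 2005 ends with Wednesday 2005-05-25.
Last Wednesday of June 2005: 2005-06-29.
July 2005 ends with Wednesday 2005-07-27.
Last Wednesday of August 2005: 2005-08-31.

2005-08-31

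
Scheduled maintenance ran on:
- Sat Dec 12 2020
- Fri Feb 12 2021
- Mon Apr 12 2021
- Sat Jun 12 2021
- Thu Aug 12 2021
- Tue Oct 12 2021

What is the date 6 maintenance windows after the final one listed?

The day-of-month is always 12 (62, 59, 61, 61, 61 days between events).
So this recurs on the 12th of every 2 months.
Next: December 2021 → Sun Dec 12 2021.
Next: February 2022 → Sat Feb 12 2022.
April 2022: Tue Apr 12 2022.
June 2022: Sun Jun 12 2022.
August 2022: Fri Aug 12 2022.
October 2022: Wed Oct 12 2022.

Wed Oct 12 2022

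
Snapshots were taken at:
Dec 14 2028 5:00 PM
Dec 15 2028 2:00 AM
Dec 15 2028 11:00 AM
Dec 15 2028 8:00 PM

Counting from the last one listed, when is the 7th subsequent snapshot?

Dec 18 2028 11:00 AM

The interval is a steady 9 hours (9, 9, 9).
Dec 15 2028 8:00 PM + 9 h = Dec 16 2028 5:00 AM.
Dec 16 2028 5:00 AM + 9 h = Dec 16 2028 2:00 PM.
Dec 16 2028 2:00 PM + 9 h = Dec 16 2028 11:00 PM.
Dec 16 2028 11:00 PM + 9 h = Dec 17 2028 8:00 AM.
Dec 17 2028 8:00 AM + 9 h = Dec 17 2028 5:00 PM.
Dec 17 2028 5:00 PM + 9 h = Dec 18 2028 2:00 AM.
Dec 18 2028 2:00 AM + 9 h = Dec 18 2028 11:00 AM.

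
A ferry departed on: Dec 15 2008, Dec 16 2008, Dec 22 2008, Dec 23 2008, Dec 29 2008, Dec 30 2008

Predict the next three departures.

Jan 5 2009, Jan 6 2009, Jan 12 2009

Gaps: 1, 6, 1, 6, 1 days — not constant, but cyclic with period 2.
The events fall on every Monday and Tuesday.
The following Monday is Jan 5 2009.
Next Tuesday: Jan 6 2009.
Next Monday: Jan 12 2009.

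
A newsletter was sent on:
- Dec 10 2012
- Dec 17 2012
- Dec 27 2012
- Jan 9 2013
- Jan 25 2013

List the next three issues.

Gaps: 7, 10, 13, 16 days — each gap is 3 larger than the previous one.
Next gap: 19 days. Jan 25 2013 + 19 days = Feb 13 2013.
Next gap: 22 days. Feb 13 2013 + 22 days = Mar 7 2013.
Next gap: 25 days. Mar 7 2013 + 25 days = Apr 1 2013.

Feb 13 2013, Mar 7 2013, Apr 1 2013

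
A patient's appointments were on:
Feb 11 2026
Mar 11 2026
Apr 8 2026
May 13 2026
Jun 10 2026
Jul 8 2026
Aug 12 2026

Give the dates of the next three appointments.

Sep 9 2026, Oct 14 2026, Nov 11 2026

These are Wednesdays at 28- or 35-day spacing (28, 28, 35, 28, 28, 35).
The pattern: 2nd Wednesday of the month.
2nd Wednesday of September 2026: Sep 9 2026.
October 2026 — 2nd Wednesday is Oct 14 2026.
November 2026 — 2nd Wednesday is Nov 11 2026.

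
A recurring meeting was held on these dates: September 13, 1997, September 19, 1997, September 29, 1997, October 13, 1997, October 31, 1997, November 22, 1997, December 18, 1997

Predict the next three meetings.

January 17, 1998; February 20, 1998; March 30, 1998

The spacing grows by 4 each time: 6, 10, 14, 18, 22, 26 days.
Next gap: 30 days. December 18, 1997 + 30 days = January 17, 1998.
Next gap: 34 days. January 17, 1998 + 34 days = February 20, 1998.
Next gap: 38 days. February 20, 1998 + 38 days = March 30, 1998.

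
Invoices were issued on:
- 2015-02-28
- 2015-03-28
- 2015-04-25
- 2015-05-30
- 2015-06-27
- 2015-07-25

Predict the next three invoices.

2015-08-29, 2015-09-26, 2015-10-31

Every date is a Saturday; gaps 28, 28, 35, 28, 28 days.
Each is the last Saturday of its month (at least one falls on the 29th or later, ruling out '4th Saturday').
August 2015 ends with Saturday 2015-08-29.
September 2015 ends with Saturday 2015-09-26.
Last Saturday of October 2015: 2015-10-31.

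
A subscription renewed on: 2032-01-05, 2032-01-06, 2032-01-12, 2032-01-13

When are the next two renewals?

Gaps: 1, 6, 1 days — not constant, but cyclic with period 2.
The events fall on every Monday and Tuesday.
The following Monday is 2032-01-19.
The following Tuesday is 2032-01-20.

2032-01-19, 2032-01-20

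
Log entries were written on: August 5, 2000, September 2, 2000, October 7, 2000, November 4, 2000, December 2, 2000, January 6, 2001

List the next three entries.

These are Saturdays at 28- or 35-day spacing (28, 35, 28, 28, 35).
The pattern: 1st Saturday of the month.
1st Saturday of February 2001: February 3, 2001.
March 2001 — 1st Saturday is March 3, 2001.
April 2001 — 1st Saturday is April 7, 2001.

February 3, 2001; March 3, 2001; April 7, 2001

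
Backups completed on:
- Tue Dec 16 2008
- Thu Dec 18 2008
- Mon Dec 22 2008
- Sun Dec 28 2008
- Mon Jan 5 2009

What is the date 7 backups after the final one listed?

Gaps: 2, 4, 6, 8 days — each gap is 2 larger than the previous one.
Next gap: 10 days. Mon Jan 5 2009 + 10 days = Thu Jan 15 2009.
Next gap: 12 days. Thu Jan 15 2009 + 12 days = Tue Jan 27 2009.
Next gap: 14 days. Tue Jan 27 2009 + 14 days = Tue Feb 10 2009.
Next gap: 16 days. Tue Feb 10 2009 + 16 days = Thu Feb 26 2009.
Next gap: 18 days. Thu Feb 26 2009 + 18 days = Mon Mar 16 2009.
Next gap: 20 days. Mon Mar 16 2009 + 20 days = Sun Apr 5 2009.
Next gap: 22 days. Sun Apr 5 2009 + 22 days = Mon Apr 27 2009.

Mon Apr 27 2009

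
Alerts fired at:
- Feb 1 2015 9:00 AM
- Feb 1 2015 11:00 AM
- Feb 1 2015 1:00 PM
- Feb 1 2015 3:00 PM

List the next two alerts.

Feb 1 2015 5:00 PM, Feb 1 2015 7:00 PM

Gaps: 2, 2, 2 hours — each event is 2 hours after the previous one.
Feb 1 2015 3:00 PM + 2 h = Feb 1 2015 5:00 PM.
Feb 1 2015 5:00 PM + 2 h = Feb 1 2015 7:00 PM.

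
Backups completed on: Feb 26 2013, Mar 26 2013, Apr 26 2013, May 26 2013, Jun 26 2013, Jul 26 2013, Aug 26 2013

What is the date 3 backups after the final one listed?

Nov 26 2013

The day-of-month is always 26 (28, 31, 30, 31, 30, 31 days between events).
So this recurs on the 26th of each month.
Next: September 2013 → Sep 26 2013.
October 2013: Oct 26 2013.
November 2013: Nov 26 2013.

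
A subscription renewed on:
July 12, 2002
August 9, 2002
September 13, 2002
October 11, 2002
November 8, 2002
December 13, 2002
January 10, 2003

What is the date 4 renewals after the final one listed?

All dates are Fridays, 28, 35, 28, 28, 35, 28 days apart.
Specifically, the 2nd Friday of each month.
2nd Friday of February 2003: February 14, 2003.
2nd Friday of March 2003: March 14, 2003.
2nd Friday of April 2003: April 11, 2003.
2nd Friday of May 2003: May 9, 2003.

May 9, 2003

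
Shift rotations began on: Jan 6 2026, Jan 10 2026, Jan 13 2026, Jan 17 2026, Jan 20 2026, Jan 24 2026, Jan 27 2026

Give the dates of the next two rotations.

The gap pattern 4, 3, 4, 3, 4, 3 repeats every 2 events.
These are the Tuesdays and Saturdays of each week.
Next Saturday: Jan 31 2026.
The following Tuesday is Feb 3 2026.

Jan 31 2026, Feb 3 2026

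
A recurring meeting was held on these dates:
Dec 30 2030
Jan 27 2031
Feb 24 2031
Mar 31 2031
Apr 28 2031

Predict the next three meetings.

May 26 2031, Jun 30 2031, Jul 28 2031

These are Mondays with 28, 28, 35, 28-day gaps.
Each is the final Monday of its month — Dec 30 2030 is past the 28th, so '4th Monday' doesn't fit.
May 2031 ends with Monday May 26 2031.
Last Monday of June 2031: Jun 30 2031.
Last Monday of July 2031: Jul 28 2031.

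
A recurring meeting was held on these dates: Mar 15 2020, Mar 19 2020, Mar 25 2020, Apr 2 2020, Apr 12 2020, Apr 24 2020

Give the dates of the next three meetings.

May 8 2020, May 24 2020, Jun 11 2020

Intervals are 4, 6, 8, 10, 12 days — an arithmetic progression with common difference 2.
Next gap: 14 days. Apr 24 2020 + 14 days = May 8 2020.
Next gap: 16 days. May 8 2020 + 16 days = May 24 2020.
Next gap: 18 days. May 24 2020 + 18 days = Jun 11 2020.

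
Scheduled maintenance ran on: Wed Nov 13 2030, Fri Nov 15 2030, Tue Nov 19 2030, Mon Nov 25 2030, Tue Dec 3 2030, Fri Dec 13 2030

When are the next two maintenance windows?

The spacing grows by 2 each time: 2, 4, 6, 8, 10 days.
Next gap: 12 days. Fri Dec 13 2030 + 12 days = Wed Dec 25 2030.
Next gap: 14 days. Wed Dec 25 2030 + 14 days = Wed Jan 8 2031.

Wed Dec 25 2030, Wed Jan 8 2031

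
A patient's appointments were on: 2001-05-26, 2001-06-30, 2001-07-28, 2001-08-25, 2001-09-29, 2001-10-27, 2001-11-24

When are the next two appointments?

2001-12-29, 2002-01-26

All Saturdays; the gaps (35, 28, 28, 35, 28, 28) vary with month length.
This is the last Saturday of each month.
Last Saturday of December 2001: 2001-12-29.
January 2002 ends with Saturday 2002-01-26.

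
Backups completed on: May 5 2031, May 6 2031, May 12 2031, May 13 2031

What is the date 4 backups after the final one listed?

Gaps: 1, 6, 1 days — not constant, but cyclic with period 2.
The events fall on every Monday and Tuesday.
The following Monday is May 19 2031.
Next Tuesday: May 20 2031.
Next Monday: May 26 2031.
The following Tuesday is May 27 2031.

May 27 2031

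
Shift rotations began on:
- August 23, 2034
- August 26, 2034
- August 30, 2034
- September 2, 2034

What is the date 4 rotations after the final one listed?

September 16, 2034

The gap pattern 3, 4, 3 repeats every 2 events.
These are the Wednesdays and Saturdays of each week.
The following Wednesday is September 6, 2034.
Next Saturday: September 9, 2034.
Next Wednesday: September 13, 2034.
Next Saturday: September 16, 2034.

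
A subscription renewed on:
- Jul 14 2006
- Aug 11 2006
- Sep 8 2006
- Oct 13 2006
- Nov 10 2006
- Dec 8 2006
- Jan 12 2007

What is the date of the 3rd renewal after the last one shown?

Apr 13 2007

Gaps: 28, 28, 35, 28, 28, 35 days — a mix of 28 and 35. Every date is a Friday.
Each is the 2nd Friday of its month.
February 2007 — 2nd Friday is Feb 9 2007.
2nd Friday of March 2007: Mar 9 2007.
2nd Friday of April 2007: Apr 13 2007.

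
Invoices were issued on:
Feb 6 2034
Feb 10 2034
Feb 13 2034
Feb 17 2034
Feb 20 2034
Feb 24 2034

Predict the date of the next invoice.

Feb 27 2034

Gaps: 4, 3, 4, 3, 4 days — not constant, but cyclic with period 2.
The events fall on every Monday and Friday.
Next Monday: Feb 27 2034.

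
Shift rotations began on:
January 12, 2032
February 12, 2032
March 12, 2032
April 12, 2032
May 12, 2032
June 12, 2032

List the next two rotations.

The day-of-month is always 12 (31, 29, 31, 30, 31 days between events).
So this recurs on the 12th of each month.
Next: July 2032 → July 12, 2032.
August 2032: August 12, 2032.

July 12, 2032; August 12, 2032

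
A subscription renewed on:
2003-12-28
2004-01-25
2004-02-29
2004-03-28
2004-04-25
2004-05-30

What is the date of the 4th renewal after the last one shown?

2004-09-26

All Sundays; the gaps (28, 35, 28, 28, 35) vary with month length.
This is the last Sunday of each month.
Last Sunday of June 2004: 2004-06-27.
Last Sunday of July 2004: 2004-07-25.
Last Sunday of August 2004: 2004-08-29.
Last Sunday of September 2004: 2004-09-26.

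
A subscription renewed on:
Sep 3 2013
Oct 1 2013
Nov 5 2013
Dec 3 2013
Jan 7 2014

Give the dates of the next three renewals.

Feb 4 2014, Mar 4 2014, Apr 1 2014

Gaps: 28, 35, 28, 35 days — a mix of 28 and 35. Every date is a Tuesday.
Each is the 1st Tuesday of its month.
1st Tuesday of February 2014: Feb 4 2014.
March 2014 — 1st Tuesday is Mar 4 2014.
1st Tuesday of April 2014: Apr 1 2014.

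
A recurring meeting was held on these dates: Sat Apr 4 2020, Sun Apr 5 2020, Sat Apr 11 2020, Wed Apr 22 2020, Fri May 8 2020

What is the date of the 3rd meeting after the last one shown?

Sat Jul 25 2020

Gaps: 1, 6, 11, 16 days — each gap is 5 larger than the previous one.
Next gap: 21 days. Fri May 8 2020 + 21 days = Fri May 29 2020.
Next gap: 26 days. Fri May 29 2020 + 26 days = Wed Jun 24 2020.
Next gap: 31 days. Wed Jun 24 2020 + 31 days = Sat Jul 25 2020.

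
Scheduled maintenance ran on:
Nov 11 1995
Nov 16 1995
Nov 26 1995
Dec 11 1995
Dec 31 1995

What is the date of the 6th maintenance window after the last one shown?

Aug 12 1996

Gaps: 5, 10, 15, 20 days — each gap is 5 larger than the previous one.
Next gap: 25 days. Dec 31 1995 + 25 days = Jan 25 1996.
Next gap: 30 days. Jan 25 1996 + 30 days = Feb 24 1996.
Next gap: 35 days. Feb 24 1996 + 35 days = Mar 30 1996.
Next gap: 40 days. Mar 30 1996 + 40 days = May 9 1996.
Next gap: 45 days. May 9 1996 + 45 days = Jun 23 1996.
Next gap: 50 days. Jun 23 1996 + 50 days = Aug 12 1996.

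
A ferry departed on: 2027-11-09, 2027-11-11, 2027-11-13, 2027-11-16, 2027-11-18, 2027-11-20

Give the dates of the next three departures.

Every event lands on a Tuesday or Thursday or Saturday (gaps cycle 2, 2, 3, 2, 2).
So the schedule is: every Tuesday, Thursday and Saturday.
The following Tuesday is 2027-11-23.
Next Thursday: 2027-11-25.
The following Saturday is 2027-11-27.

2027-11-23, 2027-11-25, 2027-11-27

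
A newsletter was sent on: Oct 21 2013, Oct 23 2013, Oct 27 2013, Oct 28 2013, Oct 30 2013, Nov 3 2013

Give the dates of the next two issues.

Nov 4 2013, Nov 6 2013

Gaps: 2, 4, 1, 2, 4 days — not constant, but cyclic with period 3.
The events fall on every Monday, Wednesday and Sunday.
The following Monday is Nov 4 2013.
The following Wednesday is Nov 6 2013.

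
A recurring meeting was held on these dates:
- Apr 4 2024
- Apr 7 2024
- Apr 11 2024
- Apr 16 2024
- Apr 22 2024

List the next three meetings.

Apr 29 2024, May 7 2024, May 16 2024

Intervals are 3, 4, 5, 6 days — an arithmetic progression with common difference 1.
Next gap: 7 days. Apr 22 2024 + 7 days = Apr 29 2024.
Next gap: 8 days. Apr 29 2024 + 8 days = May 7 2024.
Next gap: 9 days. May 7 2024 + 9 days = May 16 2024.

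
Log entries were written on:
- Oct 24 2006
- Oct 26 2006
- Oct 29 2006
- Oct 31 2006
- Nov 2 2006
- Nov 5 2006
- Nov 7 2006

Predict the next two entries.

The gap pattern 2, 3, 2, 2, 3, 2 repeats every 3 events.
These are the Tuesdays, Thursdays and Sundays of each week.
Next Thursday: Nov 9 2006.
Next Sunday: Nov 12 2006.

Nov 9 2006, Nov 12 2006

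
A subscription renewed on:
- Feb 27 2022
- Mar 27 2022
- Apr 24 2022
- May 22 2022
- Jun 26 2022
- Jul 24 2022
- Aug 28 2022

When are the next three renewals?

Sep 25 2022, Oct 23 2022, Nov 27 2022

All dates are Sundays, 28, 28, 28, 35, 28, 35 days apart.
Specifically, the 4th Sunday of each month.
4th Sunday of September 2022: Sep 25 2022.
4th Sunday of October 2022: Oct 23 2022.
November 2022 — 4th Sunday is Nov 27 2022.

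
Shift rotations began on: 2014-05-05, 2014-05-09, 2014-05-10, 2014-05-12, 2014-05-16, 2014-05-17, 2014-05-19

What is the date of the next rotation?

The gap pattern 4, 1, 2, 4, 1, 2 repeats every 3 events.
These are the Mondays, Fridays and Saturdays of each week.
Next Friday: 2014-05-23.

2014-05-23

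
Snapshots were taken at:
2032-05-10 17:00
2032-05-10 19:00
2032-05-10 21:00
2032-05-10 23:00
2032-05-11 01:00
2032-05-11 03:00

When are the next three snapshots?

Gaps: 2, 2, 2, 2, 2 hours — each event is 2 hours after the previous one.
2032-05-11 03:00 + 2 h = 2032-05-11 05:00.
2032-05-11 05:00 + 2 h = 2032-05-11 07:00.
2032-05-11 07:00 + 2 h = 2032-05-11 09:00.

2032-05-11 05:00, 2032-05-11 07:00, 2032-05-11 09:00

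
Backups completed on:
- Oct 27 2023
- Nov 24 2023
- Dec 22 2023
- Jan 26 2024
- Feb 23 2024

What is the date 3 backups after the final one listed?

Gaps: 28, 28, 35, 28 days — a mix of 28 and 35. Every date is a Friday.
Each is the 4th Friday of its month.
4th Friday of March 2024: Mar 22 2024.
4th Friday of April 2024: Apr 26 2024.
4th Friday of May 2024: May 24 2024.

May 24 2024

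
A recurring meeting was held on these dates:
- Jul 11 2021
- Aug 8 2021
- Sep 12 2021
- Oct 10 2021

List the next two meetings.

Nov 14 2021, Dec 12 2021

All dates are Sundays, 28, 35, 28 days apart.
Specifically, the 2nd Sunday of each month.
November 2021 — 2nd Sunday is Nov 14 2021.
2nd Sunday of December 2021: Dec 12 2021.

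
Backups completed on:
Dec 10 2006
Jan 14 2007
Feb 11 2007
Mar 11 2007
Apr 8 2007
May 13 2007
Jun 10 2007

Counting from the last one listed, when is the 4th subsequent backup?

Oct 14 2007

All dates are Sundays, 35, 28, 28, 28, 35, 28 days apart.
Specifically, the 2nd Sunday of each month.
July 2007 — 2nd Sunday is Jul 8 2007.
August 2007 — 2nd Sunday is Aug 12 2007.
September 2007 — 2nd Sunday is Sep 9 2007.
October 2007 — 2nd Sunday is Oct 14 2007.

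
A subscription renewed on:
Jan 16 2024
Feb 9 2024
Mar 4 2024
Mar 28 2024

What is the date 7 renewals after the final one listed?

Sep 12 2024

The spacing is 24, 24, 24 days — always 24 days.
Mar 28 2024 + 24 days = Apr 21 2024.
Apr 21 2024 + 24 days = May 15 2024.
May 15 2024 + 24 days = Jun 8 2024.
Jun 8 2024 + 24 days = Jul 2 2024.
Jul 2 2024 + 24 days = Jul 26 2024.
Jul 26 2024 + 24 days = Aug 19 2024.
Aug 19 2024 + 24 days = Sep 12 2024.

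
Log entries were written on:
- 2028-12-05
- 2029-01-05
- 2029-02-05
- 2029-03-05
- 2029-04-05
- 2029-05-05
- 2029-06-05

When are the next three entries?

2029-07-05, 2029-08-05, 2029-09-05

Each date is the 5th; the gaps (31, 31, 28, 31, 30, 31) track the month lengths.
The rule is the 5th of each month.
July 2029: 2029-07-05.
Next: August 2029 → 2029-08-05.
September 2029: 2029-09-05.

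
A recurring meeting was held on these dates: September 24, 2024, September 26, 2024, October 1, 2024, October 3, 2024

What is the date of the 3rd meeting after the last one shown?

October 15, 2024

Every event lands on a Tuesday or Thursday (gaps cycle 2, 5, 2).
So the schedule is: every Tuesday and Thursday.
The following Tuesday is October 8, 2024.
The following Thursday is October 10, 2024.
Next Tuesday: October 15, 2024.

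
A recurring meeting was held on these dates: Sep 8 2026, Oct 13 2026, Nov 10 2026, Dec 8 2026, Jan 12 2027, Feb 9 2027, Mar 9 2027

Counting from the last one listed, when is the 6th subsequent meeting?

These are Tuesdays at 28- or 35-day spacing (35, 28, 28, 35, 28, 28).
The pattern: 2nd Tuesday of the month.
April 2027 — 2nd Tuesday is Apr 13 2027.
May 2027 — 2nd Tuesday is May 11 2027.
June 2027 — 2nd Tuesday is Jun 8 2027.
July 2027 — 2nd Tuesday is Jul 13 2027.
2nd Tuesday of August 2027: Aug 10 2027.
September 2027 — 2nd Tuesday is Sep 14 2027.

Sep 14 2027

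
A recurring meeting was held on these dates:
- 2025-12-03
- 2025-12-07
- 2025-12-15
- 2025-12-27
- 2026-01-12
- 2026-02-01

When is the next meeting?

The spacing grows by 4 each time: 4, 8, 12, 16, 20 days.
Next gap: 24 days. 2026-02-01 + 24 days = 2026-02-25.

2026-02-25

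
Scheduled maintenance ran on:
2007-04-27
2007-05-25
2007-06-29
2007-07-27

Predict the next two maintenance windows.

These are Fridays with 28, 35, 28-day gaps.
Each is the final Friday of its month — 2007-06-29 is past the 28th, so '4th Friday' doesn't fit.
Last Friday of August 2007: 2007-08-31.
Last Friday of September 2007: 2007-09-28.

2007-08-31, 2007-09-28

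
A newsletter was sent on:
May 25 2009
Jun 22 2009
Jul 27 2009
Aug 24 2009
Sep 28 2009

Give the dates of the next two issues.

Oct 26 2009, Nov 23 2009

Gaps: 28, 35, 28, 35 days — a mix of 28 and 35. Every date is a Monday.
Each is the 4th Monday of its month.
4th Monday of October 2009: Oct 26 2009.
4th Monday of November 2009: Nov 23 2009.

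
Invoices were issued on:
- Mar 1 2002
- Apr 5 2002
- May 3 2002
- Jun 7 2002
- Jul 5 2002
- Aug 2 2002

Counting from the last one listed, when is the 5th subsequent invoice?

Gaps: 35, 28, 35, 28, 28 days — a mix of 28 and 35. Every date is a Friday.
Each is the 1st Friday of its month.
September 2002 — 1st Friday is Sep 6 2002.
1st Friday of October 2002: Oct 4 2002.
1st Friday of November 2002: Nov 1 2002.
December 2002 — 1st Friday is Dec 6 2002.
January 2003 — 1st Friday is Jan 3 2003.

Jan 3 2003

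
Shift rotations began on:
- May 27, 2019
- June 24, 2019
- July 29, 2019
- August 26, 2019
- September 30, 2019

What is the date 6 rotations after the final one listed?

All Mondays; the gaps (28, 35, 28, 35) vary with month length.
This is the last Monday of each month.
Last Monday of October 2019: October 28, 2019.
Last Monday of November 2019: November 25, 2019.
Last Monday of December 2019: December 30, 2019.
Last Monday of January 2020: January 27, 2020.
Last Monday of February 2020: February 24, 2020.
Last Monday of March 2020: March 30, 2020.

March 30, 2020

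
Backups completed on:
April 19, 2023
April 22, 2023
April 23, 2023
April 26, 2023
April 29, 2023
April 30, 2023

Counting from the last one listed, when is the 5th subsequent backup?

Gaps: 3, 1, 3, 3, 1 days — not constant, but cyclic with period 3.
The events fall on every Wednesday, Saturday and Sunday.
The following Wednesday is May 3, 2023.
Next Saturday: May 6, 2023.
Next Sunday: May 7, 2023.
Next Wednesday: May 10, 2023.
Next Saturday: May 13, 2023.

May 13, 2023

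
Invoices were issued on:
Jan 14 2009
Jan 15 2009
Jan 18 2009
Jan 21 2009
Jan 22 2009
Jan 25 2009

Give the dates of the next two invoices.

Jan 28 2009, Jan 29 2009

Every event lands on a Wednesday or Thursday or Sunday (gaps cycle 1, 3, 3, 1, 3).
So the schedule is: every Wednesday, Thursday and Sunday.
The following Wednesday is Jan 28 2009.
The following Thursday is Jan 29 2009.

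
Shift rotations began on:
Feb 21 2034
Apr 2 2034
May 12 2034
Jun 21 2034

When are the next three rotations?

Jul 31 2034, Sep 9 2034, Oct 19 2034

The spacing is 40, 40, 40 days — always 40 days.
Jun 21 2034 + 40 days = Jul 31 2034.
Jul 31 2034 + 40 days = Sep 9 2034.
Sep 9 2034 + 40 days = Oct 19 2034.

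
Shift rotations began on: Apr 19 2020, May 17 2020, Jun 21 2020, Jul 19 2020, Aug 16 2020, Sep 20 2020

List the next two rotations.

Oct 18 2020, Nov 15 2020

These are Sundays at 28- or 35-day spacing (28, 35, 28, 28, 35).
The pattern: 3rd Sunday of the month.
3rd Sunday of October 2020: Oct 18 2020.
3rd Sunday of November 2020: Nov 15 2020.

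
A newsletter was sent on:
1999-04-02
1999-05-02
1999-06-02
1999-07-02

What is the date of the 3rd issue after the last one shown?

Gaps: 30, 31, 30 days — not constant. Every event is on the 2nd of the month.
Pattern: the 2nd of each month.
August 1999: 1999-08-02.
September 1999: 1999-09-02.
Next: October 1999 → 1999-10-02.

1999-10-02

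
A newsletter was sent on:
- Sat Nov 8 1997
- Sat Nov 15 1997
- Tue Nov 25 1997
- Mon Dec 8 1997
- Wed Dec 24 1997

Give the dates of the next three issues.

Mon Jan 12 1998, Tue Feb 3 1998, Sat Feb 28 1998

Intervals are 7, 10, 13, 16 days — an arithmetic progression with common difference 3.
Next gap: 19 days. Wed Dec 24 1997 + 19 days = Mon Jan 12 1998.
Next gap: 22 days. Mon Jan 12 1998 + 22 days = Tue Feb 3 1998.
Next gap: 25 days. Tue Feb 3 1998 + 25 days = Sat Feb 28 1998.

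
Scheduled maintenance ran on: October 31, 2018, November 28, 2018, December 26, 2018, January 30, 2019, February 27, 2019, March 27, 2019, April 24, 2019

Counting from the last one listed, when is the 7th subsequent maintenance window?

Every date is a Wednesday; gaps 28, 28, 35, 28, 28, 28 days.
Each is the last Wednesday of its month (at least one falls on the 29th or later, ruling out '4th Wednesday').
May 2019 ends with Wednesday May 29, 2019.
June 2019 ends with Wednesday June 26, 2019.
July 2019 ends with Wednesday July 31, 2019.
August 2019 ends with Wednesday August 28, 2019.
September 2019 ends with Wednesday September 25, 2019.
October 2019 ends with Wednesday October 30, 2019.
November 2019 ends with Wednesday November 27, 2019.

November 27, 2019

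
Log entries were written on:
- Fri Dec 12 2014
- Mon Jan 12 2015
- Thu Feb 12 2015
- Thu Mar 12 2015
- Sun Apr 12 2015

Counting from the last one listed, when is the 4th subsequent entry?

Wed Aug 12 2015

Each date is the 12th; the gaps (31, 31, 28, 31) track the month lengths.
The rule is the 12th of each month.
Next: May 2015 → Tue May 12 2015.
June 2015: Fri Jun 12 2015.
July 2015: Sun Jul 12 2015.
August 2015: Wed Aug 12 2015.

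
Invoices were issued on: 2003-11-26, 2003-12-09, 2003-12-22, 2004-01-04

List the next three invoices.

Every event comes 13 days after the last (13, 13, 13).
2004-01-04 + 13 days = 2004-01-17.
2004-01-17 + 13 days = 2004-01-30.
2004-01-30 + 13 days = 2004-02-12.

2004-01-17, 2004-01-30, 2004-02-12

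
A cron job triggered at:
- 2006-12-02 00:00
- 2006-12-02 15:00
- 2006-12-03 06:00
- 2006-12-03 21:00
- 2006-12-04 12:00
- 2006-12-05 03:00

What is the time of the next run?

2006-12-05 18:00

Spacing: 15, 15, 15, 15, 15 h — constant 15 h.
2006-12-05 03:00 + 15 h = 2006-12-05 18:00.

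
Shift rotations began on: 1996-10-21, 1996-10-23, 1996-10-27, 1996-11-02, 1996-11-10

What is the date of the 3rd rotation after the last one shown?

Intervals are 2, 4, 6, 8 days — an arithmetic progression with common difference 2.
Next gap: 10 days. 1996-11-10 + 10 days = 1996-11-20.
Next gap: 12 days. 1996-11-20 + 12 days = 1996-12-02.
Next gap: 14 days. 1996-12-02 + 14 days = 1996-12-16.

1996-12-16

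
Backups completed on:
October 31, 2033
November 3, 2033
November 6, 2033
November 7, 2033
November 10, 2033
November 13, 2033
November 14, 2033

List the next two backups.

November 17, 2033; November 20, 2033

The gap pattern 3, 3, 1, 3, 3, 1 repeats every 3 events.
These are the Mondays, Thursdays and Sundays of each week.
The following Thursday is November 17, 2033.
The following Sunday is November 20, 2033.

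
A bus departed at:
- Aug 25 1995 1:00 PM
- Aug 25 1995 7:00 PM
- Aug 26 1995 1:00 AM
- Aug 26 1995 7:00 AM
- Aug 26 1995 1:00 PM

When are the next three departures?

Gaps: 6, 6, 6, 6 hours — each event is 6 hours after the previous one.
Aug 26 1995 1:00 PM + 6 h = Aug 26 1995 7:00 PM.
Aug 26 1995 7:00 PM + 6 h = Aug 27 1995 1:00 AM.
Aug 27 1995 1:00 AM + 6 h = Aug 27 1995 7:00 AM.

Aug 26 1995 7:00 PM, Aug 27 1995 1:00 AM, Aug 27 1995 7:00 AM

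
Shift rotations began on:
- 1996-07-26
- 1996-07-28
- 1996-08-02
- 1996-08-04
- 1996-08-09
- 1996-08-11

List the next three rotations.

1996-08-16, 1996-08-18, 1996-08-23

The gap pattern 2, 5, 2, 5, 2 repeats every 2 events.
These are the Fridays and Sundays of each week.
The following Friday is 1996-08-16.
Next Sunday: 1996-08-18.
The following Friday is 1996-08-23.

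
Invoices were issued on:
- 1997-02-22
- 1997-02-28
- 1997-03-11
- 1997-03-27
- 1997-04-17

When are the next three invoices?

The spacing grows by 5 each time: 6, 11, 16, 21 days.
Next gap: 26 days. 1997-04-17 + 26 days = 1997-05-13.
Next gap: 31 days. 1997-05-13 + 31 days = 1997-06-13.
Next gap: 36 days. 1997-06-13 + 36 days = 1997-07-19.

1997-05-13, 1997-06-13, 1997-07-19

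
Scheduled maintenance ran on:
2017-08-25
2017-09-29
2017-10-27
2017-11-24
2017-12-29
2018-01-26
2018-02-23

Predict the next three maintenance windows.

These are Fridays with 35, 28, 28, 35, 28, 28-day gaps.
Each is the final Friday of its month — 2017-09-29 is past the 28th, so '4th Friday' doesn't fit.
Last Friday of March 2018: 2018-03-30.
April 2018 ends with Friday 2018-04-27.
May 2018 ends with Friday 2018-05-25.

2018-03-30, 2018-04-27, 2018-05-25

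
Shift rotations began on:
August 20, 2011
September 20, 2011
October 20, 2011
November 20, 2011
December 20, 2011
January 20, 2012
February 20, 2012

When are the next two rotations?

The day-of-month is always 20 (31, 30, 31, 30, 31, 31 days between events).
So this recurs on the 20th of each month.
Next: March 2012 → March 20, 2012.
Next: April 2012 → April 20, 2012.

March 20, 2012; April 20, 2012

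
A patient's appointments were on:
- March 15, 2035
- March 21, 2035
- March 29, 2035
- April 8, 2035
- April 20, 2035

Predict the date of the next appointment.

Intervals are 6, 8, 10, 12 days — an arithmetic progression with common difference 2.
Next gap: 14 days. April 20, 2035 + 14 days = May 4, 2035.

May 4, 2035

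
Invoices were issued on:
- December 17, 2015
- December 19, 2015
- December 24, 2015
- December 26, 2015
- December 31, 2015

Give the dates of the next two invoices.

The gap pattern 2, 5, 2, 5 repeats every 2 events.
These are the Thursdays and Saturdays of each week.
The following Saturday is January 2, 2016.
Next Thursday: January 7, 2016.

January 2, 2016; January 7, 2016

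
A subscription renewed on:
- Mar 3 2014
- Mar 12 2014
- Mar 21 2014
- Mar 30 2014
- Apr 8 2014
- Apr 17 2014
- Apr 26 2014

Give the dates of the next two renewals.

Every event comes 9 days after the last (9, 9, 9, 9, 9, 9).
Apr 26 2014 + 9 days = May 5 2014.
May 5 2014 + 9 days = May 14 2014.

May 5 2014, May 14 2014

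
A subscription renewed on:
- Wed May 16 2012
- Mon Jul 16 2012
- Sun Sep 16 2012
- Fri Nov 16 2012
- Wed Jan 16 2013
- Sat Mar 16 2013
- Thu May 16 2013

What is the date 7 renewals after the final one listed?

Gaps: 61, 62, 61, 61, 59, 61 days — not constant. Every event is on the 16th of the month.
Pattern: the 16th of every 2 months.
Next: July 2013 → Tue Jul 16 2013.
September 2013: Mon Sep 16 2013.
November 2013: Sat Nov 16 2013.
January 2014: Thu Jan 16 2014.
Next: March 2014 → Sun Mar 16 2014.
May 2014: Fri May 16 2014.
July 2014: Wed Jul 16 2014.

Wed Jul 16 2014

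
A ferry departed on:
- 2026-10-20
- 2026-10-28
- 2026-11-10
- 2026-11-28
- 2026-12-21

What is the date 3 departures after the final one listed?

The spacing grows by 5 each time: 8, 13, 18, 23 days.
Next gap: 28 days. 2026-12-21 + 28 days = 2027-01-18.
Next gap: 33 days. 2027-01-18 + 33 days = 2027-02-20.
Next gap: 38 days. 2027-02-20 + 38 days = 2027-03-30.

2027-03-30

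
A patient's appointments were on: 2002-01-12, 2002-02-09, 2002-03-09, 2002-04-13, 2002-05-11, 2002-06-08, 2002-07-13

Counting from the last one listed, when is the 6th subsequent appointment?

Gaps: 28, 28, 35, 28, 28, 35 days — a mix of 28 and 35. Every date is a Saturday.
Each is the 2nd Saturday of its month.
August 2002 — 2nd Saturday is 2002-08-10.
2nd Saturday of September 2002: 2002-09-14.
2nd Saturday of October 2002: 2002-10-12.
2nd Saturday of November 2002: 2002-11-09.
December 2002 — 2nd Saturday is 2002-12-14.
2nd Saturday of January 2003: 2003-01-11.

2003-01-11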